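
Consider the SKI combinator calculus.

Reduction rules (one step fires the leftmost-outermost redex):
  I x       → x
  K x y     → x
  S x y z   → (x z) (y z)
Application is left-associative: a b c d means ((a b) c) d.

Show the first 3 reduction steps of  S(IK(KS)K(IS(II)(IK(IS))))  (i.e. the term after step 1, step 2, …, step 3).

Answer: after 3 steps: SS

Reduction:
  start: S(IK(KS)K(IS(II)(IK(IS))))
  step 1: S(K(KS)K(IS(II)(IK(IS))))
  step 2: S(KS(IS(II)(IK(IS))))
  step 3: SS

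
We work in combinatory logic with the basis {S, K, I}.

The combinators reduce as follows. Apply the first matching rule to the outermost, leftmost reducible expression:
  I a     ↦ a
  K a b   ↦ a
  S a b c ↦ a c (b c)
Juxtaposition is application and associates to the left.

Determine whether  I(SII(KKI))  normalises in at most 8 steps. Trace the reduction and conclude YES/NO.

Answer: YES — reaches normal form KK in 6 ≤ 8 steps

Working:
  start: I(SII(KKI))
  step 1: SII(KKI)
  step 2: I(KKI)(I(KKI))
  step 3: KKI(I(KKI))
  step 4: K(I(KKI))
  step 5: K(KKI)
  step 6: KK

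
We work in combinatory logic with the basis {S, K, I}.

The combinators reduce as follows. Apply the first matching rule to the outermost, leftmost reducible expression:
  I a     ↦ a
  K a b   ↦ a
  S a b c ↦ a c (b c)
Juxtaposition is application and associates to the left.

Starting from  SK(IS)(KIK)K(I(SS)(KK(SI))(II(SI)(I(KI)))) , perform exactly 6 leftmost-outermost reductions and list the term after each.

Answer: after 6 steps: K(S(II(SI)(I(KI)))(KK(SI)(II(SI)(I(KI)))))

Working:
  start: SK(IS)(KIK)K(I(SS)(KK(SI))(II(SI)(I(KI))))
  →1  K(KIK)(IS(KIK))K(I(SS)(KK(SI))(II(SI)(I(KI))))
  →2  KIKK(I(SS)(KK(SI))(II(SI)(I(KI))))
  →3  IK(I(SS)(KK(SI))(II(SI)(I(KI))))
  →4  K(I(SS)(KK(SI))(II(SI)(I(KI))))
  →5  K(SS(KK(SI))(II(SI)(I(KI))))
  →6  K(S(II(SI)(I(KI)))(KK(SI)(II(SI)(I(KI)))))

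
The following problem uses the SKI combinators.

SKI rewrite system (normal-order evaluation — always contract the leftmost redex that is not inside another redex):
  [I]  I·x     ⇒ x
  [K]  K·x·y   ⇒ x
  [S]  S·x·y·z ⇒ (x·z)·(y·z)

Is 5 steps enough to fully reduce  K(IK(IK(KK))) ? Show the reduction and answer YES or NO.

  start: K(IK(IK(KK)))
  →1  K(K(IK(KK)))
  →2  K(K(K(KK)))

Answer: YES — reaches normal form K(K(K(KK))) in 2 ≤ 5 steps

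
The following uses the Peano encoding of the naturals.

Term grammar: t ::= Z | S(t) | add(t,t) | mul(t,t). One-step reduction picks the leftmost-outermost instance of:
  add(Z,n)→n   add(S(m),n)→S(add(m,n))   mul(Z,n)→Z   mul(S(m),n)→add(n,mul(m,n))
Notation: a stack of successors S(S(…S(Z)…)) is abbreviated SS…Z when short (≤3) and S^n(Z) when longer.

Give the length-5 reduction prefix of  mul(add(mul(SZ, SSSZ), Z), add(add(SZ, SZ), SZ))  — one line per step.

Answer: after 5 steps: add(add(S(add(Z, SZ)), SZ), mul(add(add(SSZ, mul(Z, SSSZ)), Z), add(add(SZ, SZ), SZ)))

Working:
  start: mul(add(mul(SZ, SSSZ), Z), add(add(SZ, SZ), SZ))
  [1] mul(add(add(SSSZ, mul(Z, SSSZ)), Z), add(add(SZ, SZ), SZ))
  [2] mul(add(S(add(SSZ, mul(Z, SSSZ))), Z), add(add(SZ, SZ), SZ))
  [3] mul(S(add(add(SSZ, mul(Z, SSSZ)), Z)), add(add(SZ, SZ), SZ))
  [4] add(add(add(SZ, SZ), SZ), mul(add(add(SSZ, mul(Z, SSSZ)), Z), add(add(SZ, SZ), SZ)))
  [5] add(add(S(add(Z, SZ)), SZ), mul(add(add(SSZ, mul(Z, SSSZ)), Z), add(add(SZ, SZ), SZ)))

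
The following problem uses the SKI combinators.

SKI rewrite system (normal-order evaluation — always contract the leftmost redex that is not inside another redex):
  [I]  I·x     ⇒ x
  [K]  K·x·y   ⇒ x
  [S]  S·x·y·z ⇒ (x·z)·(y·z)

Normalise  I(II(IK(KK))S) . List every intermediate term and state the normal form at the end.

  start: I(II(IK(KK))S)
  step 1: II(IK(KK))S
  step 2: I(IK(KK))S
  step 3: IK(KK)S
  step 4: K(KK)S
  step 5: KK

Answer: normal form = KK  (in 5 steps)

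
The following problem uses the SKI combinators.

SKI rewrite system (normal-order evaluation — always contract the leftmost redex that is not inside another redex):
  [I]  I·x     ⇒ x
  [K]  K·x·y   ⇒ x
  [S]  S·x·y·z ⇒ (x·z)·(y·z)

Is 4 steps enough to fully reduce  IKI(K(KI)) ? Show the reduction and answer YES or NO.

  start: IKI(K(KI))
  step 1: KI(K(KI))
  step 2: I

Answer: YES — reaches normal form I in 2 ≤ 4 steps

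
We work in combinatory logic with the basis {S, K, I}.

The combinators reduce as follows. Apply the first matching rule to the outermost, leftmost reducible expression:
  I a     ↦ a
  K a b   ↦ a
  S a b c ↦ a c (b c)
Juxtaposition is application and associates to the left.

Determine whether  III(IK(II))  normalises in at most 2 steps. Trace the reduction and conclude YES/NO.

  start: III(IK(II))
  step 1: II(IK(II))
  step 2: I(IK(II))

Answer: NO — after 2 steps the term is I(IK(II)), not yet normal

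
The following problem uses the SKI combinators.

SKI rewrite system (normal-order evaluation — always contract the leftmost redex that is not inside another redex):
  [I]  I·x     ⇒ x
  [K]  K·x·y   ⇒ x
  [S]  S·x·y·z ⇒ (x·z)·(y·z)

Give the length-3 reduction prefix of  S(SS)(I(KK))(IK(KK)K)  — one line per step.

Answer: after 3 steps: S(KK(IK(KK)K))(IK(KK)K(I(KK)(IK(KK)K)))

Working:
  start: S(SS)(I(KK))(IK(KK)K)
  →1  SS(IK(KK)K)(I(KK)(IK(KK)K))
  →2  S(I(KK)(IK(KK)K))(IK(KK)K(I(KK)(IK(KK)K)))
  →3  S(KK(IK(KK)K))(IK(KK)K(I(KK)(IK(KK)K)))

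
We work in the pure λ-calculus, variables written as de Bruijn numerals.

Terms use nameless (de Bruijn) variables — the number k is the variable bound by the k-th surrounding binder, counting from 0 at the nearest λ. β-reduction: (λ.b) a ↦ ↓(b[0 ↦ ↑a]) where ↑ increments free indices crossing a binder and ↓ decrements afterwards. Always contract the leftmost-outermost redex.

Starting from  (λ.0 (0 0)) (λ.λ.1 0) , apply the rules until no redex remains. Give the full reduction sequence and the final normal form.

Answer: normal form = λ.λ.1 0  (in 5 steps)

Reduction:
  start: (λ.0 (0 0)) (λ.λ.1 0)
  step 1: (λ.λ.1 0) ((λ.λ.1 0) (λ.λ.1 0))
  step 2: λ.(λ.λ.1 0) (λ.λ.1 0) 0
  step 3: λ.(λ.(λ.λ.1 0) 0) 0
  step 4: λ.(λ.λ.1 0) 0
  step 5: λ.λ.1 0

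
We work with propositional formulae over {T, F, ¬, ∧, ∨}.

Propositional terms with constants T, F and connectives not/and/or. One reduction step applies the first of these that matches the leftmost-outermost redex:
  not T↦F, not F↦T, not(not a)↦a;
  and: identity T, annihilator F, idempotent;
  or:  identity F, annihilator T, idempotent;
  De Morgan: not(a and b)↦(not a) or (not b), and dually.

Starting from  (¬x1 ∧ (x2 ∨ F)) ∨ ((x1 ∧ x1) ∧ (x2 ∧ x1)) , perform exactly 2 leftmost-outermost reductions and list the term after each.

Answer: after 2 steps: (¬x1 ∧ x2) ∨ (x1 ∧ (x2 ∧ x1))

Derivation:
  start: (¬x1 ∧ (x2 ∨ F)) ∨ ((x1 ∧ x1) ∧ (x2 ∧ x1))
  step 1: (¬x1 ∧ x2) ∨ ((x1 ∧ x1) ∧ (x2 ∧ x1))
  step 2: (¬x1 ∧ x2) ∨ (x1 ∧ (x2 ∧ x1))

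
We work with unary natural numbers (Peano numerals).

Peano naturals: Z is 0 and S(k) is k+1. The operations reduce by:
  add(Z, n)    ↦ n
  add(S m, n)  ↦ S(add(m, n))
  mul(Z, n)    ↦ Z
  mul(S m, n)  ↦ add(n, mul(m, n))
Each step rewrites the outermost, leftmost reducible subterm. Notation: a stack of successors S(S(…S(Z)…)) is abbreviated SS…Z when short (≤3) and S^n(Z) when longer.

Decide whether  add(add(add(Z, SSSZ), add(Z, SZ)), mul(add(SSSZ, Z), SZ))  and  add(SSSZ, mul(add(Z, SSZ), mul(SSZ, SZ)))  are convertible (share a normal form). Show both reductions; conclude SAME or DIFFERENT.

Answer: SAME — A ⇓ S^7(Z), B ⇓ S^7(Z)

Working:
Term A:
  start: add(add(add(Z, SSSZ), add(Z, SZ)), mul(add(SSSZ, Z), SZ))
  [1] add(add(SSSZ, add(Z, SZ)), mul(add(SSSZ, Z), SZ))
  [2] add(S(add(SSZ, add(Z, SZ))), mul(add(SSSZ, Z), SZ))
  [3] S(add(add(SSZ, add(Z, SZ)), mul(add(SSSZ, Z), SZ)))
  [4] S(add(S(add(SZ, add(Z, SZ))), mul(add(SSSZ, Z), SZ)))
  [5] S(S(add(add(SZ, add(Z, SZ)), mul(add(SSSZ, Z), SZ))))
  [6] S(S(add(S(add(Z, add(Z, SZ))), mul(add(SSSZ, Z), SZ))))
  [7] S(S(S(add(add(Z, add(Z, SZ)), mul(add(SSSZ, Z), SZ)))))
  [8] S(S(S(add(add(Z, SZ), mul(add(SSSZ, Z), SZ)))))
  [9] S(S(S(add(SZ, mul(add(SSSZ, Z), SZ)))))
  [10] S(S(S(S(add(Z, mul(add(SSSZ, Z), SZ))))))
  [11] S(S(S(S(mul(add(SSSZ, Z), SZ)))))
  [12] S(S(S(S(mul(S(add(SSZ, Z)), SZ)))))
  [13] S(S(S(S(add(SZ, mul(add(SSZ, Z), SZ))))))
  [14] S(S(S(S(S(add(Z, mul(add(SSZ, Z), SZ)))))))
  [15] S(S(S(S(S(mul(add(SSZ, Z), SZ))))))
  [16] S(S(S(S(S(mul(S(add(SZ, Z)), SZ))))))
  [17] S(S(S(S(S(add(SZ, mul(add(SZ, Z), SZ)))))))
  [18] S(S(S(S(S(S(add(Z, mul(add(SZ, Z), SZ))))))))
  [19] S(S(S(S(S(S(mul(add(SZ, Z), SZ)))))))
  [20] S(S(S(S(S(S(mul(S(add(Z, Z)), SZ)))))))
  [21] S(S(S(S(S(S(add(SZ, mul(add(Z, Z), SZ))))))))
  [22] S(S(S(S(S(S(S(add(Z, mul(add(Z, Z), SZ)))))))))
  [23] S(S(S(S(S(S(S(mul(add(Z, Z), SZ))))))))
  [24] S(S(S(S(S(S(S(mul(Z, SZ))))))))
  [25] S^7(Z)

Term B:
  start: add(SSSZ, mul(add(Z, SSZ), mul(SSZ, SZ)))
  [1] S(add(SSZ, mul(add(Z, SSZ), mul(SSZ, SZ))))
  [2] S(S(add(SZ, mul(add(Z, SSZ), mul(SSZ, SZ)))))
  [3] S(S(S(add(Z, mul(add(Z, SSZ), mul(SSZ, SZ))))))
  [4] S(S(S(mul(add(Z, SSZ), mul(SSZ, SZ)))))
  [5] S(S(S(mul(SSZ, mul(SSZ, SZ)))))
  [6] S(S(S(add(mul(SSZ, SZ), mul(SZ, mul(SSZ, SZ))))))
  [7] S(S(S(add(add(SZ, mul(SZ, SZ)), mul(SZ, mul(SSZ, SZ))))))
  [8] S(S(S(add(S(add(Z, mul(SZ, SZ))), mul(SZ, mul(SSZ, SZ))))))
  [9] S(S(S(S(add(add(Z, mul(SZ, SZ)), mul(SZ, mul(SSZ, SZ)))))))
  [10] S(S(S(S(add(mul(SZ, SZ), mul(SZ, mul(SSZ, SZ)))))))
  [11] S(S(S(S(add(add(SZ, mul(Z, SZ)), mul(SZ, mul(SSZ, SZ)))))))
  [12] S(S(S(S(add(S(add(Z, mul(Z, SZ))), mul(SZ, mul(SSZ, SZ)))))))
  [13] S(S(S(S(S(add(add(Z, mul(Z, SZ)), mul(SZ, mul(SSZ, SZ))))))))
  [14] S(S(S(S(S(add(mul(Z, SZ), mul(SZ, mul(SSZ, SZ))))))))
  [15] S(S(S(S(S(add(Z, mul(SZ, mul(SSZ, SZ))))))))
  [16] S(S(S(S(S(mul(SZ, mul(SSZ, SZ)))))))
  [17] S(S(S(S(S(add(mul(SSZ, SZ), mul(Z, mul(SSZ, SZ))))))))
  [18] S(S(S(S(S(add(add(SZ, mul(SZ, SZ)), mul(Z, mul(SSZ, SZ))))))))
  [19] S(S(S(S(S(add(S(add(Z, mul(SZ, SZ))), mul(Z, mul(SSZ, SZ))))))))
  [20] S(S(S(S(S(S(add(add(Z, mul(SZ, SZ)), mul(Z, mul(SSZ, SZ)))))))))
  [21] S(S(S(S(S(S(add(mul(SZ, SZ), mul(Z, mul(SSZ, SZ)))))))))
  [22] S(S(S(S(S(S(add(add(SZ, mul(Z, SZ)), mul(Z, mul(SSZ, SZ)))))))))
  [23] S(S(S(S(S(S(add(S(add(Z, mul(Z, SZ))), mul(Z, mul(SSZ, SZ)))))))))
  [24] S(S(S(S(S(S(S(add(add(Z, mul(Z, SZ)), mul(Z, mul(SSZ, SZ))))))))))
  [25] S(S(S(S(S(S(S(add(mul(Z, SZ), mul(Z, mul(SSZ, SZ))))))))))
  [26] S(S(S(S(S(S(S(add(Z, mul(Z, mul(SSZ, SZ))))))))))
  [27] S(S(S(S(S(S(S(mul(Z, mul(SSZ, SZ)))))))))
  [28] S^7(Z)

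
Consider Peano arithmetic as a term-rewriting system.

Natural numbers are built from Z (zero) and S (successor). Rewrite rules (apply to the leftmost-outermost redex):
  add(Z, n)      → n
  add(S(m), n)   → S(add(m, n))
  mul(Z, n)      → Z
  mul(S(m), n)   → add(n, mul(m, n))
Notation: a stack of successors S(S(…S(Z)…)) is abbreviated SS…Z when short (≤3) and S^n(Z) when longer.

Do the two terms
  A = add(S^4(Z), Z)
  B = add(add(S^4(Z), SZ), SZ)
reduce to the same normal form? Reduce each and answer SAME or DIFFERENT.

Term A:
  start: add(S^4(Z), Z)
  step 1: S(add(SSSZ, Z))
  step 2: S(S(add(SSZ, Z)))
  step 3: S(S(S(add(SZ, Z))))
  step 4: S(S(S(S(add(Z, Z)))))
  step 5: S^4(Z)

Term B:
  start: add(add(S^4(Z), SZ), SZ)
  step 1: add(S(add(SSSZ, SZ)), SZ)
  step 2: S(add(add(SSSZ, SZ), SZ))
  step 3: S(add(S(add(SSZ, SZ)), SZ))
  step 4: S(S(add(add(SSZ, SZ), SZ)))
  step 5: S(S(add(S(add(SZ, SZ)), SZ)))
  step 6: S(S(S(add(add(SZ, SZ), SZ))))
  step 7: S(S(S(add(S(add(Z, SZ)), SZ))))
  step 8: S(S(S(S(add(add(Z, SZ), SZ)))))
  step 9: S(S(S(S(add(SZ, SZ)))))
  step 10: S(S(S(S(S(add(Z, SZ))))))
  step 11: S^6(Z)

Answer: DIFFERENT — A ⇓ S^4(Z), B ⇓ S^6(Z)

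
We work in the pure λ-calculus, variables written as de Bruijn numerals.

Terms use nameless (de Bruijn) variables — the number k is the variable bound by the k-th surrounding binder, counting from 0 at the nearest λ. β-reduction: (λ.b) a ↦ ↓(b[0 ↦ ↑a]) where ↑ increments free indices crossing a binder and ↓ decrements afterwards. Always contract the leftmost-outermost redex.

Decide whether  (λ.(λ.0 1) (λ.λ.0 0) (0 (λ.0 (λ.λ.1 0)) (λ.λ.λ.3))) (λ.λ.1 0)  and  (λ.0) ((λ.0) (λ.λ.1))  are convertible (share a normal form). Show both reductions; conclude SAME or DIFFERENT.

Term A:
  start: (λ.(λ.0 1) (λ.λ.0 0) (0 (λ.0 (λ.λ.1 0)) (λ.λ.λ.3))) (λ.λ.1 0)
  →1  (λ.0 (λ.λ.1 0)) (λ.λ.0 0) ((λ.λ.1 0) (λ.0 (λ.λ.1 0)) (λ.λ.λ.λ.λ.1 0))
  →2  (λ.λ.0 0) (λ.λ.1 0) ((λ.λ.1 0) (λ.0 (λ.λ.1 0)) (λ.λ.λ.λ.λ.1 0))
  →3  (λ.0 0) ((λ.λ.1 0) (λ.0 (λ.λ.1 0)) (λ.λ.λ.λ.λ.1 0))
  →4  (λ.λ.1 0) (λ.0 (λ.λ.1 0)) (λ.λ.λ.λ.λ.1 0) ((λ.λ.1 0) (λ.0 (λ.λ.1 0)) (λ.λ.λ.λ.λ.1 0))
  →5  (λ.(λ.0 (λ.λ.1 0)) 0) (λ.λ.λ.λ.λ.1 0) ((λ.λ.1 0) (λ.0 (λ.λ.1 0)) (λ.λ.λ.λ.λ.1 0))
  →6  (λ.0 (λ.λ.1 0)) (λ.λ.λ.λ.λ.1 0) ((λ.λ.1 0) (λ.0 (λ.λ.1 0)) (λ.λ.λ.λ.λ.1 0))
  →7  (λ.λ.λ.λ.λ.1 0) (λ.λ.1 0) ((λ.λ.1 0) (λ.0 (λ.λ.1 0)) (λ.λ.λ.λ.λ.1 0))
  →8  (λ.λ.λ.λ.1 0) ((λ.λ.1 0) (λ.0 (λ.λ.1 0)) (λ.λ.λ.λ.λ.1 0))
  →9  λ.λ.λ.1 0

Term B:
  start: (λ.0) ((λ.0) (λ.λ.1))
  →1  (λ.0) (λ.λ.1)
  →2  λ.λ.1

Answer: DIFFERENT — A ⇓ λ.λ.λ.1 0, B ⇓ λ.λ.1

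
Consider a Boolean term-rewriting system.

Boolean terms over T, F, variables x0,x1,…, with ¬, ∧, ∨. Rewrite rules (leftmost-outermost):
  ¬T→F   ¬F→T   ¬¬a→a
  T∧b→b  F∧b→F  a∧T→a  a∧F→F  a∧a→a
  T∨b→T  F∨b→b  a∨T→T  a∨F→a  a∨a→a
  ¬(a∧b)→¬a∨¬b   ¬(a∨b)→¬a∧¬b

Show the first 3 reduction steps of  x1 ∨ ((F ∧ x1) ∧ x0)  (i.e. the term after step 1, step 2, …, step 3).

  start: x1 ∨ ((F ∧ x1) ∧ x0)
  [1] x1 ∨ (F ∧ x0)
  [2] x1 ∨ F
  [3] x1

Answer: after 3 steps: x1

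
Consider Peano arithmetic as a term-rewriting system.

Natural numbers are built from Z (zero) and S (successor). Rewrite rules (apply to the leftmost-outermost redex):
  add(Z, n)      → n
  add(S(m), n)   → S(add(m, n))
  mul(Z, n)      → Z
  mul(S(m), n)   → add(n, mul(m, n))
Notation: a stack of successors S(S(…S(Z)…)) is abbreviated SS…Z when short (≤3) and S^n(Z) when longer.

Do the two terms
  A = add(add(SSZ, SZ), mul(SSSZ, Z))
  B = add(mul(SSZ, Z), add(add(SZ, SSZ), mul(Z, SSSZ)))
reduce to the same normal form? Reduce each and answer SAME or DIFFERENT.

Term A:
  start: add(add(SSZ, SZ), mul(SSSZ, Z))
  [1] add(S(add(SZ, SZ)), mul(SSSZ, Z))
  [2] S(add(add(SZ, SZ), mul(SSSZ, Z)))
  [3] S(add(S(add(Z, SZ)), mul(SSSZ, Z)))
  [4] S(S(add(add(Z, SZ), mul(SSSZ, Z))))
  [5] S(S(add(SZ, mul(SSSZ, Z))))
  [6] S(S(S(add(Z, mul(SSSZ, Z)))))
  [7] S(S(S(mul(SSSZ, Z))))
  [8] S(S(S(add(Z, mul(SSZ, Z)))))
  [9] S(S(S(mul(SSZ, Z))))
  [10] S(S(S(add(Z, mul(SZ, Z)))))
  [11] S(S(S(mul(SZ, Z))))
  [12] S(S(S(add(Z, mul(Z, Z)))))
  [13] S(S(S(mul(Z, Z))))
  [14] SSSZ

Term B:
  start: add(mul(SSZ, Z), add(add(SZ, SSZ), mul(Z, SSSZ)))
  [1] add(add(Z, mul(SZ, Z)), add(add(SZ, SSZ), mul(Z, SSSZ)))
  [2] add(mul(SZ, Z), add(add(SZ, SSZ), mul(Z, SSSZ)))
  [3] add(add(Z, mul(Z, Z)), add(add(SZ, SSZ), mul(Z, SSSZ)))
  [4] add(mul(Z, Z), add(add(SZ, SSZ), mul(Z, SSSZ)))
  [5] add(Z, add(add(SZ, SSZ), mul(Z, SSSZ)))
  [6] add(add(SZ, SSZ), mul(Z, SSSZ))
  [7] add(S(add(Z, SSZ)), mul(Z, SSSZ))
  [8] S(add(add(Z, SSZ), mul(Z, SSSZ)))
  [9] S(add(SSZ, mul(Z, SSSZ)))
  [10] S(S(add(SZ, mul(Z, SSSZ))))
  [11] S(S(S(add(Z, mul(Z, SSSZ)))))
  [12] S(S(S(mul(Z, SSSZ))))
  [13] SSSZ

Answer: SAME — A ⇓ SSSZ, B ⇓ SSSZ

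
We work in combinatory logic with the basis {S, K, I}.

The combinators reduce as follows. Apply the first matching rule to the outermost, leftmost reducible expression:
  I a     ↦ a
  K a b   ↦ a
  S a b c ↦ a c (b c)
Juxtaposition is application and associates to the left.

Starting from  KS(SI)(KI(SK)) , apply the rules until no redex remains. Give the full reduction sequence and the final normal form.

Answer: normal form = SI  (in 2 steps)

Reduction:
  start: KS(SI)(KI(SK))
  [1] S(KI(SK))
  [2] SI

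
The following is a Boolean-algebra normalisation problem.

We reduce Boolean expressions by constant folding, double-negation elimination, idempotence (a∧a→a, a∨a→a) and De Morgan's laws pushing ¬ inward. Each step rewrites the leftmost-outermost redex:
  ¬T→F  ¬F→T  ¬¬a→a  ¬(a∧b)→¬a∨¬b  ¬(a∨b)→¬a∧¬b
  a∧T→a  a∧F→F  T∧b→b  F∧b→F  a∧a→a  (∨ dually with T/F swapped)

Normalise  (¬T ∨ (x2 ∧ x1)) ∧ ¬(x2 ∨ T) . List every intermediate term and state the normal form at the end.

Answer: normal form = F  (in 6 steps)

Reduction:
  start: (¬T ∨ (x2 ∧ x1)) ∧ ¬(x2 ∨ T)
  [1] (F ∨ (x2 ∧ x1)) ∧ ¬(x2 ∨ T)
  [2] (x2 ∧ x1) ∧ ¬(x2 ∨ T)
  [3] (x2 ∧ x1) ∧ (¬x2 ∧ ¬T)
  [4] (x2 ∧ x1) ∧ (¬x2 ∧ F)
  [5] (x2 ∧ x1) ∧ F
  [6] F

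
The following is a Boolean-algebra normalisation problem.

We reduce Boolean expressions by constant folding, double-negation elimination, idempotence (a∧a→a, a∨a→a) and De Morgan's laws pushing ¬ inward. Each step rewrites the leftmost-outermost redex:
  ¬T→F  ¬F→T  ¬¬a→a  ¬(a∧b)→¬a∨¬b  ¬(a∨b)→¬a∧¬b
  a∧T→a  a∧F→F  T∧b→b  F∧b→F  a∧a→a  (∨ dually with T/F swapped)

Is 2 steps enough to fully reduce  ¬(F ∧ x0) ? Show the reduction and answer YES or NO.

  start: ¬(F ∧ x0)
  step 1: ¬F ∨ ¬x0
  step 2: T ∨ ¬x0

Answer: NO — after 2 steps the term is T ∨ ¬x0, not yet normal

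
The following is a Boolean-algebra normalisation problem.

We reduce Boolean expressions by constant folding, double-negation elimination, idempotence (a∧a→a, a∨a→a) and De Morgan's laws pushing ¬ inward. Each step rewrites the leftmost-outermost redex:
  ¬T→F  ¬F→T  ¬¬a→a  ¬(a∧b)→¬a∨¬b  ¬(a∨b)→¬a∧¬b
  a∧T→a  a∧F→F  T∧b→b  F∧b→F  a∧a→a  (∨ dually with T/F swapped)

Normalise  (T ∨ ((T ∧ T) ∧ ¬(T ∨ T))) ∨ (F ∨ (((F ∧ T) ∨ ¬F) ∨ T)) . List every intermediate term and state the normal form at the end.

Answer: normal form = T  (in 2 steps)

Derivation:
  start: (T ∨ ((T ∧ T) ∧ ¬(T ∨ T))) ∨ (F ∨ (((F ∧ T) ∨ ¬F) ∨ T))
  →1  T ∨ (F ∨ (((F ∧ T) ∨ ¬F) ∨ T))
  →2  T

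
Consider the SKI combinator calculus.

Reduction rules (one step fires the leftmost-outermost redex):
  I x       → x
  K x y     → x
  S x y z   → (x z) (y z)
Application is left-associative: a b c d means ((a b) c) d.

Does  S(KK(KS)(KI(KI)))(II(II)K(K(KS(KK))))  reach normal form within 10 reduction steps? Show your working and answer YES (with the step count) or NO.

Answer: YES — reaches normal form S(KI)(K(KS)) in 7 ≤ 10 steps

Reduction:
  start: S(KK(KS)(KI(KI)))(II(II)K(K(KS(KK))))
  [1] S(K(KI(KI)))(II(II)K(K(KS(KK))))
  [2] S(KI)(II(II)K(K(KS(KK))))
  [3] S(KI)(I(II)K(K(KS(KK))))
  [4] S(KI)(IIK(K(KS(KK))))
  [5] S(KI)(IK(K(KS(KK))))
  [6] S(KI)(K(K(KS(KK))))
  [7] S(KI)(K(KS))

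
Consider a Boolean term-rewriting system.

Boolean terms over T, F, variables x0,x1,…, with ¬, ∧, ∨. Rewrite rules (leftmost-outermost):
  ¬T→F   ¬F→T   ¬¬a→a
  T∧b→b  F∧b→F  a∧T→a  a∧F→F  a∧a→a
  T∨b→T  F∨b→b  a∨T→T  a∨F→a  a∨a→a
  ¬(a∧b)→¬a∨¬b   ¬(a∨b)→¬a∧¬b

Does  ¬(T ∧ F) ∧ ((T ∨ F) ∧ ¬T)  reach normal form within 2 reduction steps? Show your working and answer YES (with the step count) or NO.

Answer: NO — after 2 steps the term is (F ∨ ¬F) ∧ ((T ∨ F) ∧ ¬T), not yet normal

Working:
  start: ¬(T ∧ F) ∧ ((T ∨ F) ∧ ¬T)
  →1  (¬T ∨ ¬F) ∧ ((T ∨ F) ∧ ¬T)
  →2  (F ∨ ¬F) ∧ ((T ∨ F) ∧ ¬T)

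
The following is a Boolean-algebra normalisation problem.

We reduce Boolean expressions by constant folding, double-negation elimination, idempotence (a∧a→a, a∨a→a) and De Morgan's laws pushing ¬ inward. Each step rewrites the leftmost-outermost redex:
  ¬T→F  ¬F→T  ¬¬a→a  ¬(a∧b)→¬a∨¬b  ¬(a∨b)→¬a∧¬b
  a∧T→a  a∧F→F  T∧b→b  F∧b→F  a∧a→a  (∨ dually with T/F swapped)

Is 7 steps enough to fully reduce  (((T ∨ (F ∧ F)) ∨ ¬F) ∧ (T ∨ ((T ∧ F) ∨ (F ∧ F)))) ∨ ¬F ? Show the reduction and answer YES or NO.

  start: (((T ∨ (F ∧ F)) ∨ ¬F) ∧ (T ∨ ((T ∧ F) ∨ (F ∧ F)))) ∨ ¬F
  step 1: ((T ∨ ¬F) ∧ (T ∨ ((T ∧ F) ∨ (F ∧ F)))) ∨ ¬F
  step 2: (T ∧ (T ∨ ((T ∧ F) ∨ (F ∧ F)))) ∨ ¬F
  step 3: (T ∨ ((T ∧ F) ∨ (F ∧ F))) ∨ ¬F
  step 4: T ∨ ¬F
  step 5: T

Answer: YES — reaches normal form T in 5 ≤ 7 steps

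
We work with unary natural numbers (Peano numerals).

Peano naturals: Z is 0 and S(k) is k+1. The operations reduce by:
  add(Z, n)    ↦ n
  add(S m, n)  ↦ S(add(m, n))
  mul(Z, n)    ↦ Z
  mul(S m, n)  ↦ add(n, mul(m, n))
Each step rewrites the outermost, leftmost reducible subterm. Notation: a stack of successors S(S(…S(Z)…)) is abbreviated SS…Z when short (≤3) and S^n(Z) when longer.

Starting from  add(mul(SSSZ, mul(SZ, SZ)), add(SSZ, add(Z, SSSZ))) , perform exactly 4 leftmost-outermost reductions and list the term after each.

  start: add(mul(SSSZ, mul(SZ, SZ)), add(SSZ, add(Z, SSSZ)))
  [1] add(add(mul(SZ, SZ), mul(SSZ, mul(SZ, SZ))), add(SSZ, add(Z, SSSZ)))
  [2] add(add(add(SZ, mul(Z, SZ)), mul(SSZ, mul(SZ, SZ))), add(SSZ, add(Z, SSSZ)))
  [3] add(add(S(add(Z, mul(Z, SZ))), mul(SSZ, mul(SZ, SZ))), add(SSZ, add(Z, SSSZ)))
  [4] add(S(add(add(Z, mul(Z, SZ)), mul(SSZ, mul(SZ, SZ)))), add(SSZ, add(Z, SSSZ)))

Answer: after 4 steps: add(S(add(add(Z, mul(Z, SZ)), mul(SSZ, mul(SZ, SZ)))), add(SSZ, add(Z, SSSZ)))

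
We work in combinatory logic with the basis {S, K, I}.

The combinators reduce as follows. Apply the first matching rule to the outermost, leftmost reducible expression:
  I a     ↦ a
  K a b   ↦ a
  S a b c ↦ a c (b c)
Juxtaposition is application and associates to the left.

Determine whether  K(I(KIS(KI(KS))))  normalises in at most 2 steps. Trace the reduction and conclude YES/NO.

Answer: NO — after 2 steps the term is K(I(KI(KS))), not yet normal

Working:
  start: K(I(KIS(KI(KS))))
  →1  K(KIS(KI(KS)))
  →2  K(I(KI(KS)))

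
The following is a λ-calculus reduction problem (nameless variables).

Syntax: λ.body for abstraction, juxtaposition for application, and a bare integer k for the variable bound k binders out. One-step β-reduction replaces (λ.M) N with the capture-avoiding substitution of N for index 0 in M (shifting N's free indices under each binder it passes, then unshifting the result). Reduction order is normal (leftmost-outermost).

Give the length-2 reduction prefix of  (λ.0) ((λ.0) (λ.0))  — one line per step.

Answer: after 2 steps: λ.0

Working:
  start: (λ.0) ((λ.0) (λ.0))
  →1  (λ.0) (λ.0)
  →2  λ.0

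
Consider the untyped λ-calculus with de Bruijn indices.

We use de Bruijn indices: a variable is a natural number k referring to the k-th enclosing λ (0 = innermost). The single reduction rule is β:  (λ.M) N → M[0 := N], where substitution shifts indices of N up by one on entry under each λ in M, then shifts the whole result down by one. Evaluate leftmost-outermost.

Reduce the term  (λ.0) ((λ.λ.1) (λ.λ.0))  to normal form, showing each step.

Answer: normal form = λ.λ.λ.0  (in 2 steps)

Working:
  start: (λ.0) ((λ.λ.1) (λ.λ.0))
  [1] (λ.λ.1) (λ.λ.0)
  [2] λ.λ.λ.0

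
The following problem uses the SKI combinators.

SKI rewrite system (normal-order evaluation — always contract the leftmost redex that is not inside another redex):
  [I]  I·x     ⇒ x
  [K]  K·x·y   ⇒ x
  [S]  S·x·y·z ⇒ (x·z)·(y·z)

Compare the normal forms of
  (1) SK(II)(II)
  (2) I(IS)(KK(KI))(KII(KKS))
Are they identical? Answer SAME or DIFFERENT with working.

Term A:
  start: SK(II)(II)
  →1  K(II)(II(II))
  →2  II
  →3  I

Term B:
  start: I(IS)(KK(KI))(KII(KKS))
  →1  IS(KK(KI))(KII(KKS))
  →2  S(KK(KI))(KII(KKS))
  →3  SK(KII(KKS))
  →4  SK(I(KKS))
  →5  SK(KKS)
  →6  SKK

Answer: DIFFERENT — A ⇓ I, B ⇓ SKK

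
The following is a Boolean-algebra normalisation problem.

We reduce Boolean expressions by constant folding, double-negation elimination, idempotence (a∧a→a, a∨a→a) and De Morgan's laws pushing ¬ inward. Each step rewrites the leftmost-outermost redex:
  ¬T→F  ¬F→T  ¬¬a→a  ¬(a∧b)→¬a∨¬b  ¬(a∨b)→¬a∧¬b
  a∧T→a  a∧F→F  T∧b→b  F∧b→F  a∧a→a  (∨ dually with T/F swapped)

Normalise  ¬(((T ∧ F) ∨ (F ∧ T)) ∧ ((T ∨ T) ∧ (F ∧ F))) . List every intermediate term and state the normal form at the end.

Answer: normal form = T  (in 11 steps)

Working:
  start: ¬(((T ∧ F) ∨ (F ∧ T)) ∧ ((T ∨ T) ∧ (F ∧ F)))
  →1  ¬((T ∧ F) ∨ (F ∧ T)) ∨ ¬((T ∨ T) ∧ (F ∧ F))
  →2  (¬(T ∧ F) ∧ ¬(F ∧ T)) ∨ ¬((T ∨ T) ∧ (F ∧ F))
  →3  ((¬T ∨ ¬F) ∧ ¬(F ∧ T)) ∨ ¬((T ∨ T) ∧ (F ∧ F))
  →4  ((F ∨ ¬F) ∧ ¬(F ∧ T)) ∨ ¬((T ∨ T) ∧ (F ∧ F))
  →5  (¬F ∧ ¬(F ∧ T)) ∨ ¬((T ∨ T) ∧ (F ∧ F))
  →6  (T ∧ ¬(F ∧ T)) ∨ ¬((T ∨ T) ∧ (F ∧ F))
  →7  ¬(F ∧ T) ∨ ¬((T ∨ T) ∧ (F ∧ F))
  →8  (¬F ∨ ¬T) ∨ ¬((T ∨ T) ∧ (F ∧ F))
  →9  (T ∨ ¬T) ∨ ¬((T ∨ T) ∧ (F ∧ F))
  →10  T ∨ ¬((T ∨ T) ∧ (F ∧ F))
  →11  T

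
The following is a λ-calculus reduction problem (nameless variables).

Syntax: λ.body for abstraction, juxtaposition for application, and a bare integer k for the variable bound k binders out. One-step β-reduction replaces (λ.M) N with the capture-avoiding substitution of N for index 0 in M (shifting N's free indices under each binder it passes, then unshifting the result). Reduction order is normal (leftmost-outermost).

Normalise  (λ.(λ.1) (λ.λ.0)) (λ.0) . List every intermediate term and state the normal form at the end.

  start: (λ.(λ.1) (λ.λ.0)) (λ.0)
  →1  (λ.λ.0) (λ.λ.0)
  →2  λ.0

Answer: normal form = λ.0  (in 2 steps)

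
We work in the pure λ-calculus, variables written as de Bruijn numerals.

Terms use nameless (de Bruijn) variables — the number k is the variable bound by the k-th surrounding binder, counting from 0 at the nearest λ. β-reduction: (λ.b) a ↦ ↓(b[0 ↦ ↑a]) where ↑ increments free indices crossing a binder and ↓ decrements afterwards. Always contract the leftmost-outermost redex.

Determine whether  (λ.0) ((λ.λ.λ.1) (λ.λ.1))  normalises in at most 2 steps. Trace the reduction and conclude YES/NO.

  start: (λ.0) ((λ.λ.λ.1) (λ.λ.1))
  step 1: (λ.λ.λ.1) (λ.λ.1)
  step 2: λ.λ.1

Answer: YES — reaches normal form λ.λ.1 in 2 ≤ 2 steps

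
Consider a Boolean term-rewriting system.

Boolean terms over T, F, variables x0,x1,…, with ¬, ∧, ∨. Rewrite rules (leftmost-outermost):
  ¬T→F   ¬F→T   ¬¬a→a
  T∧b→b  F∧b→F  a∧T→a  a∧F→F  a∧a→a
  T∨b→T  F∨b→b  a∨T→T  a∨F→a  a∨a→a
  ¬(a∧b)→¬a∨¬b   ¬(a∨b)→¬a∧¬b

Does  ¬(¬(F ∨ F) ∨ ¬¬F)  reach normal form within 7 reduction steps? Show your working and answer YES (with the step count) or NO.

Answer: YES — reaches normal form F in 4 ≤ 7 steps

Working:
  start: ¬(¬(F ∨ F) ∨ ¬¬F)
  step 1: ¬¬(F ∨ F) ∧ ¬¬¬F
  step 2: (F ∨ F) ∧ ¬¬¬F
  step 3: F ∧ ¬¬¬F
  step 4: F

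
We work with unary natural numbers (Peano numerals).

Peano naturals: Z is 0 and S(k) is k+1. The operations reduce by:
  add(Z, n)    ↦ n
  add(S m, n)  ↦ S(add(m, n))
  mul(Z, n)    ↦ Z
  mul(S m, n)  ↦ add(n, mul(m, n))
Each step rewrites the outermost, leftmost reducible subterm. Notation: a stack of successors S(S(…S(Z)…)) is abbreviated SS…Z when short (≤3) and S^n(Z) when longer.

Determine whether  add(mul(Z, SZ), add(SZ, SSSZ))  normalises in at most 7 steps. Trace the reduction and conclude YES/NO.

Answer: YES — reaches normal form S^4(Z) in 4 ≤ 7 steps

Working:
  start: add(mul(Z, SZ), add(SZ, SSSZ))
  step 1: add(Z, add(SZ, SSSZ))
  step 2: add(SZ, SSSZ)
  step 3: S(add(Z, SSSZ))
  step 4: S^4(Z)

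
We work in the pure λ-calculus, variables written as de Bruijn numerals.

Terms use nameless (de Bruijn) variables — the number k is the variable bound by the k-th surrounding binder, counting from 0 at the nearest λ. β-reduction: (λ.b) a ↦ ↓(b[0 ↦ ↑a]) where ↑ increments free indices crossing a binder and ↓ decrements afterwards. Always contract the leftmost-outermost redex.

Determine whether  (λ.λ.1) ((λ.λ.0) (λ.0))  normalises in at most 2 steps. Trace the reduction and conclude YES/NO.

Answer: YES — reaches normal form λ.λ.0 in 2 ≤ 2 steps

Derivation:
  start: (λ.λ.1) ((λ.λ.0) (λ.0))
  [1] λ.(λ.λ.0) (λ.0)
  [2] λ.λ.0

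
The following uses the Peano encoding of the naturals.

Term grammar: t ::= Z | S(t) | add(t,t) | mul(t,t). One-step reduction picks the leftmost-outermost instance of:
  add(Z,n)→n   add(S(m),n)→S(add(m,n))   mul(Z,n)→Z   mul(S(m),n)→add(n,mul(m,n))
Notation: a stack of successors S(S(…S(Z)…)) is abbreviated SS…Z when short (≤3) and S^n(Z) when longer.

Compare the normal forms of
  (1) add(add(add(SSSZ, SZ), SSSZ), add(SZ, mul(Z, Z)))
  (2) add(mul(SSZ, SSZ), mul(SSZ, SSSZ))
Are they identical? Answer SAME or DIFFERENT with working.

Term A:
  start: add(add(add(SSSZ, SZ), SSSZ), add(SZ, mul(Z, Z)))
  step 1: add(add(S(add(SSZ, SZ)), SSSZ), add(SZ, mul(Z, Z)))
  step 2: add(S(add(add(SSZ, SZ), SSSZ)), add(SZ, mul(Z, Z)))
  step 3: S(add(add(add(SSZ, SZ), SSSZ), add(SZ, mul(Z, Z))))
  step 4: S(add(add(S(add(SZ, SZ)), SSSZ), add(SZ, mul(Z, Z))))
  step 5: S(add(S(add(add(SZ, SZ), SSSZ)), add(SZ, mul(Z, Z))))
  step 6: S(S(add(add(add(SZ, SZ), SSSZ), add(SZ, mul(Z, Z)))))
  step 7: S(S(add(add(S(add(Z, SZ)), SSSZ), add(SZ, mul(Z, Z)))))
  step 8: S(S(add(S(add(add(Z, SZ), SSSZ)), add(SZ, mul(Z, Z)))))
  step 9: S(S(S(add(add(add(Z, SZ), SSSZ), add(SZ, mul(Z, Z))))))
  step 10: S(S(S(add(add(SZ, SSSZ), add(SZ, mul(Z, Z))))))
  step 11: S(S(S(add(S(add(Z, SSSZ)), add(SZ, mul(Z, Z))))))
  step 12: S(S(S(S(add(add(Z, SSSZ), add(SZ, mul(Z, Z)))))))
  step 13: S(S(S(S(add(SSSZ, add(SZ, mul(Z, Z)))))))
  step 14: S(S(S(S(S(add(SSZ, add(SZ, mul(Z, Z))))))))
  step 15: S(S(S(S(S(S(add(SZ, add(SZ, mul(Z, Z)))))))))
  step 16: S(S(S(S(S(S(S(add(Z, add(SZ, mul(Z, Z))))))))))
  step 17: S(S(S(S(S(S(S(add(SZ, mul(Z, Z)))))))))
  step 18: S(S(S(S(S(S(S(S(add(Z, mul(Z, Z))))))))))
  step 19: S(S(S(S(S(S(S(S(mul(Z, Z)))))))))
  step 20: S^8(Z)

Term B:
  start: add(mul(SSZ, SSZ), mul(SSZ, SSSZ))
  step 1: add(add(SSZ, mul(SZ, SSZ)), mul(SSZ, SSSZ))
  step 2: add(S(add(SZ, mul(SZ, SSZ))), mul(SSZ, SSSZ))
  step 3: S(add(add(SZ, mul(SZ, SSZ)), mul(SSZ, SSSZ)))
  step 4: S(add(S(add(Z, mul(SZ, SSZ))), mul(SSZ, SSSZ)))
  step 5: S(S(add(add(Z, mul(SZ, SSZ)), mul(SSZ, SSSZ))))
  step 6: S(S(add(mul(SZ, SSZ), mul(SSZ, SSSZ))))
  step 7: S(S(add(add(SSZ, mul(Z, SSZ)), mul(SSZ, SSSZ))))
  step 8: S(S(add(S(add(SZ, mul(Z, SSZ))), mul(SSZ, SSSZ))))
  step 9: S(S(S(add(add(SZ, mul(Z, SSZ)), mul(SSZ, SSSZ)))))
  step 10: S(S(S(add(S(add(Z, mul(Z, SSZ))), mul(SSZ, SSSZ)))))
  step 11: S(S(S(S(add(add(Z, mul(Z, SSZ)), mul(SSZ, SSSZ))))))
  step 12: S(S(S(S(add(mul(Z, SSZ), mul(SSZ, SSSZ))))))
  step 13: S(S(S(S(add(Z, mul(SSZ, SSSZ))))))
  step 14: S(S(S(S(mul(SSZ, SSSZ)))))
  step 15: S(S(S(S(add(SSSZ, mul(SZ, SSSZ))))))
  step 16: S(S(S(S(S(add(SSZ, mul(SZ, SSSZ)))))))
  step 17: S(S(S(S(S(S(add(SZ, mul(SZ, SSSZ))))))))
  step 18: S(S(S(S(S(S(S(add(Z, mul(SZ, SSSZ)))))))))
  step 19: S(S(S(S(S(S(S(mul(SZ, SSSZ))))))))
  step 20: S(S(S(S(S(S(S(add(SSSZ, mul(Z, SSSZ)))))))))
  step 21: S(S(S(S(S(S(S(S(add(SSZ, mul(Z, SSSZ))))))))))
  step 22: S(S(S(S(S(S(S(S(S(add(SZ, mul(Z, SSSZ)))))))))))
  step 23: S(S(S(S(S(S(S(S(S(S(add(Z, mul(Z, SSSZ))))))))))))
  step 24: S(S(S(S(S(S(S(S(S(S(mul(Z, SSSZ)))))))))))
  step 25: S^10(Z)

Answer: DIFFERENT — A ⇓ S^8(Z), B ⇓ S^10(Z)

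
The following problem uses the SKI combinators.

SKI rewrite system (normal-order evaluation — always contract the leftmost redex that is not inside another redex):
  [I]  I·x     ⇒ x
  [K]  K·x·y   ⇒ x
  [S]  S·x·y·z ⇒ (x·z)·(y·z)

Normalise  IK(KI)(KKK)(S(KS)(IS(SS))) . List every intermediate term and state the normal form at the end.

  start: IK(KI)(KKK)(S(KS)(IS(SS)))
  →1  K(KI)(KKK)(S(KS)(IS(SS)))
  →2  KI(S(KS)(IS(SS)))
  →3  I

Answer: normal form = I  (in 3 steps)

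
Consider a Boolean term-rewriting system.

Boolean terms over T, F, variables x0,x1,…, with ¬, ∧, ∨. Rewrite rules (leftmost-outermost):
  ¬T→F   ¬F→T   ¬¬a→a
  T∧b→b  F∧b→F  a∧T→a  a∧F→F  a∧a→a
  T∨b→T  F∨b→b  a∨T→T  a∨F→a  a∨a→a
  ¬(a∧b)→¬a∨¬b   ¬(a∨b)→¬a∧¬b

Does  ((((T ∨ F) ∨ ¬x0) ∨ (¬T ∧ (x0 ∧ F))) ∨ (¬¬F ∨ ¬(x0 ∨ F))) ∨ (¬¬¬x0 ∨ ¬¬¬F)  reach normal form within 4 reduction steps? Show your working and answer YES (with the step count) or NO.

  start: ((((T ∨ F) ∨ ¬x0) ∨ (¬T ∧ (x0 ∧ F))) ∨ (¬¬F ∨ ¬(x0 ∨ F))) ∨ (¬¬¬x0 ∨ ¬¬¬F)
  step 1: (((T ∨ ¬x0) ∨ (¬T ∧ (x0 ∧ F))) ∨ (¬¬F ∨ ¬(x0 ∨ F))) ∨ (¬¬¬x0 ∨ ¬¬¬F)
  step 2: ((T ∨ (¬T ∧ (x0 ∧ F))) ∨ (¬¬F ∨ ¬(x0 ∨ F))) ∨ (¬¬¬x0 ∨ ¬¬¬F)
  step 3: (T ∨ (¬¬F ∨ ¬(x0 ∨ F))) ∨ (¬¬¬x0 ∨ ¬¬¬F)
  step 4: T ∨ (¬¬¬x0 ∨ ¬¬¬F)

Answer: NO — after 4 steps the term is T ∨ (¬¬¬x0 ∨ ¬¬¬F), not yet normal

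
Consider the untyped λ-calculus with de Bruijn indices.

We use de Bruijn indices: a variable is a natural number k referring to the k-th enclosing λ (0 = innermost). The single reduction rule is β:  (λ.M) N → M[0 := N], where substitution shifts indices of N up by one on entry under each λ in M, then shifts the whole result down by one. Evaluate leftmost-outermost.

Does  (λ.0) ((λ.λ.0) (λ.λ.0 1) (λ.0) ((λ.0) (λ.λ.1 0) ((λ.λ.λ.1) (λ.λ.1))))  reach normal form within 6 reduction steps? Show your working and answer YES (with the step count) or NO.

  start: (λ.0) ((λ.λ.0) (λ.λ.0 1) (λ.0) ((λ.0) (λ.λ.1 0) ((λ.λ.λ.1) (λ.λ.1))))
  [1] (λ.λ.0) (λ.λ.0 1) (λ.0) ((λ.0) (λ.λ.1 0) ((λ.λ.λ.1) (λ.λ.1)))
  [2] (λ.0) (λ.0) ((λ.0) (λ.λ.1 0) ((λ.λ.λ.1) (λ.λ.1)))
  [3] (λ.0) ((λ.0) (λ.λ.1 0) ((λ.λ.λ.1) (λ.λ.1)))
  [4] (λ.0) (λ.λ.1 0) ((λ.λ.λ.1) (λ.λ.1))
  [5] (λ.λ.1 0) ((λ.λ.λ.1) (λ.λ.1))
  [6] λ.(λ.λ.λ.1) (λ.λ.1) 0

Answer: NO — after 6 steps the term is λ.(λ.λ.λ.1) (λ.λ.1) 0, not yet normal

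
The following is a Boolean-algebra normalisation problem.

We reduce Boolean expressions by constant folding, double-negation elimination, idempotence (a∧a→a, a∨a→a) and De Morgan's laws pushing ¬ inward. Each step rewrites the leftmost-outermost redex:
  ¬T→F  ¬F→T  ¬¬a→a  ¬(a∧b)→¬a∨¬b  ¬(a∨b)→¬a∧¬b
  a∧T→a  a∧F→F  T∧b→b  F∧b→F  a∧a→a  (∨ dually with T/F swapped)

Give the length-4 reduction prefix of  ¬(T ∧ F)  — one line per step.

  start: ¬(T ∧ F)
  →1  ¬T ∨ ¬F
  →2  F ∨ ¬F
  →3  ¬F
  →4  T

Answer: after 4 steps: T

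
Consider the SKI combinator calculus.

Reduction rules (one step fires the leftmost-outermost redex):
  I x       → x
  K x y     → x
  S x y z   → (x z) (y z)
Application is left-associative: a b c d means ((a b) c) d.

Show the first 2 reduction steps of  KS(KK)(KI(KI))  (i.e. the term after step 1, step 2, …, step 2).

  start: KS(KK)(KI(KI))
  [1] S(KI(KI))
  [2] SI

Answer: after 2 steps: SI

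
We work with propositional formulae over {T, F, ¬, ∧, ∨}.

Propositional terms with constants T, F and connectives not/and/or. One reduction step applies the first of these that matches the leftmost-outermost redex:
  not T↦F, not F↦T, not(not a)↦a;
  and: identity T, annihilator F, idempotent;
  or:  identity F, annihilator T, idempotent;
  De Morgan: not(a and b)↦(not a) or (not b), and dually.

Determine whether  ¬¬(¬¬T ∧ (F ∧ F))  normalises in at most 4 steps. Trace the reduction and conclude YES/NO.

Answer: YES — reaches normal form F in 4 ≤ 4 steps

Derivation:
  start: ¬¬(¬¬T ∧ (F ∧ F))
  step 1: ¬¬T ∧ (F ∧ F)
  step 2: T ∧ (F ∧ F)
  step 3: F ∧ F
  step 4: F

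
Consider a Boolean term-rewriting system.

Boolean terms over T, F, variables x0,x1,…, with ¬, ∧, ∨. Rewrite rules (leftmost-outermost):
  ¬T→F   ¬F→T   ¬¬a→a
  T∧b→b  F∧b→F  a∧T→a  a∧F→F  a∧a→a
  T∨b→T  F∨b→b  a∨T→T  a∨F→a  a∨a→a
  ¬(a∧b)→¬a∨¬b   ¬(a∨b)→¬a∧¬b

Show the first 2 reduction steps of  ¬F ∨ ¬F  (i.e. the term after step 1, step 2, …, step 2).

  start: ¬F ∨ ¬F
  →1  ¬F
  →2  T

Answer: after 2 steps: T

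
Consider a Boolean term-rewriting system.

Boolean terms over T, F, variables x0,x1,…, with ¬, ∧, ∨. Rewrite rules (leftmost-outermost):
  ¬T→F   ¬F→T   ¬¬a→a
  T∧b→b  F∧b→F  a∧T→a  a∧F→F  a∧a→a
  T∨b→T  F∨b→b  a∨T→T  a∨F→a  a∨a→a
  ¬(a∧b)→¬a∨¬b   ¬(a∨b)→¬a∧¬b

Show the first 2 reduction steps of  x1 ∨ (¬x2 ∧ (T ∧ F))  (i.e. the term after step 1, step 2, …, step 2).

Answer: after 2 steps: x1 ∨ F

Working:
  start: x1 ∨ (¬x2 ∧ (T ∧ F))
  →1  x1 ∨ (¬x2 ∧ F)
  →2  x1 ∨ F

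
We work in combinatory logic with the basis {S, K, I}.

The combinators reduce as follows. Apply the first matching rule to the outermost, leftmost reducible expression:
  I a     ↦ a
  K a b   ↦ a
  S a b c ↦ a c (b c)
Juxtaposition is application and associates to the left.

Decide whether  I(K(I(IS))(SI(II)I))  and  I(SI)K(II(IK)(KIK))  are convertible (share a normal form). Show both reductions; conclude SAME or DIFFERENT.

Answer: DIFFERENT — A ⇓ S, B ⇓ I

Working:
Term A:
  start: I(K(I(IS))(SI(II)I))
  step 1: K(I(IS))(SI(II)I)
  step 2: I(IS)
  step 3: IS
  step 4: S

Term B:
  start: I(SI)K(II(IK)(KIK))
  step 1: SIK(II(IK)(KIK))
  step 2: I(II(IK)(KIK))(K(II(IK)(KIK)))
  step 3: II(IK)(KIK)(K(II(IK)(KIK)))
  step 4: I(IK)(KIK)(K(II(IK)(KIK)))
  step 5: IK(KIK)(K(II(IK)(KIK)))
  step 6: K(KIK)(K(II(IK)(KIK)))
  step 7: KIK
  step 8: I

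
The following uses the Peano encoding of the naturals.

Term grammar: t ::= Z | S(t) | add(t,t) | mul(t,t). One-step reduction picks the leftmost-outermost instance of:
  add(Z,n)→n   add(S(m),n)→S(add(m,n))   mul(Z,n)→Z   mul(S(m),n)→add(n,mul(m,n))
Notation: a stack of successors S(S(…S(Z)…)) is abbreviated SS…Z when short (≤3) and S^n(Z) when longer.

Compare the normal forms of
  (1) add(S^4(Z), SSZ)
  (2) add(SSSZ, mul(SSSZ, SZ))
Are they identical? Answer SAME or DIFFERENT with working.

Answer: SAME — A ⇓ S^6(Z), B ⇓ S^6(Z)

Working:
Term A:
  start: add(S^4(Z), SSZ)
  →1  S(add(SSSZ, SSZ))
  →2  S(S(add(SSZ, SSZ)))
  →3  S(S(S(add(SZ, SSZ))))
  →4  S(S(S(S(add(Z, SSZ)))))
  →5  S^6(Z)

Term B:
  start: add(SSSZ, mul(SSSZ, SZ))
  →1  S(add(SSZ, mul(SSSZ, SZ)))
  →2  S(S(add(SZ, mul(SSSZ, SZ))))
  →3  S(S(S(add(Z, mul(SSSZ, SZ)))))
  →4  S(S(S(mul(SSSZ, SZ))))
  →5  S(S(S(add(SZ, mul(SSZ, SZ)))))
  →6  S(S(S(S(add(Z, mul(SSZ, SZ))))))
  →7  S(S(S(S(mul(SSZ, SZ)))))
  →8  S(S(S(S(add(SZ, mul(SZ, SZ))))))
  →9  S(S(S(S(S(add(Z, mul(SZ, SZ)))))))
  →10  S(S(S(S(S(mul(SZ, SZ))))))
  →11  S(S(S(S(S(add(SZ, mul(Z, SZ)))))))
  →12  S(S(S(S(S(S(add(Z, mul(Z, SZ))))))))
  →13  S(S(S(S(S(S(mul(Z, SZ)))))))
  →14  S^6(Z)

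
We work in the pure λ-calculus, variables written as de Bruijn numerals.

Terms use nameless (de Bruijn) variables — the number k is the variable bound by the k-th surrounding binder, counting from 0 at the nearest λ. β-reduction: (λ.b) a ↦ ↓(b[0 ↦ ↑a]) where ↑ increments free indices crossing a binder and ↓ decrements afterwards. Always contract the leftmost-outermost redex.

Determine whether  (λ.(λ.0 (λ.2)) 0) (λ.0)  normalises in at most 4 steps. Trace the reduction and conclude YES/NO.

  start: (λ.(λ.0 (λ.2)) 0) (λ.0)
  [1] (λ.0 (λ.λ.0)) (λ.0)
  [2] (λ.0) (λ.λ.0)
  [3] λ.λ.0

Answer: YES — reaches normal form λ.λ.0 in 3 ≤ 4 steps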